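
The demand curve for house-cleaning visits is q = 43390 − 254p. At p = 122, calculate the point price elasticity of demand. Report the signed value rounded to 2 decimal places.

dq/dp = −254. At p = 122, q = 43390 − 254(122) = 12402.
Ed = (dq/dp)·(p/q) = −254 × (122/12402) = -2.4986…

-2.50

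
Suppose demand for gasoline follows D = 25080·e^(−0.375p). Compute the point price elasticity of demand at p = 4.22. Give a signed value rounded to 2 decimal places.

dD/dp = −0.375·D = -1932.36. At p = 4.22, D = 5152.96.
Ed = (dD/dp)·(p/D) = (-1932.36) × (4.22/5152.96) = -1.5825

-1.58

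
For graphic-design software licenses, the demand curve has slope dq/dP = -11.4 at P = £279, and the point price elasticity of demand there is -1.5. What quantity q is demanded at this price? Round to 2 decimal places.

2120.40

Ed = (dq/dP)·(P/q) ⇒ q = (dq/dP)·P/Ed = (-11.4)·279/(-1.5) = 2120.4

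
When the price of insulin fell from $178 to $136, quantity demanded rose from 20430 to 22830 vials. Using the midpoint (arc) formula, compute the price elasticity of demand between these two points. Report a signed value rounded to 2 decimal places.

%ΔQ = (22830 − 20430) / [(20430 + 22830)/2] = 2400/21630 = 0.110957…
%ΔP = (136 − 178) / [(178 + 136)/2] = -42/157 = -0.267515…
Arc Ed = %ΔQ / %ΔP = (2400/21630) / (-42/157) = -0.4147…

-0.41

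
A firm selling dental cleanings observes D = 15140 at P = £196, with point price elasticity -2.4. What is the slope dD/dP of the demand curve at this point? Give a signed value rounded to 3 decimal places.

Ed = (dD/dP)·(P/D) ⇒ dD/dP = Ed·D/P = (-2.4)·15140/196 = -185.38775…

-185.388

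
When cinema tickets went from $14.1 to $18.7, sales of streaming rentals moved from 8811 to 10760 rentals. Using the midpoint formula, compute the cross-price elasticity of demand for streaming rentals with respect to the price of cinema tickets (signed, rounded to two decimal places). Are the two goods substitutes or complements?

0.71; substitutes

%ΔQ_{streaming rentals} = (10760 − 8811)/avg = 1949/9785.5 = 0.199172…
%ΔP_{cinema tickets} = (18.7 − 14.1)/avg = 4.6/16.4 = 0.280487…
E_cross = (1949/9785.5) / (4.6/16.4) = 0.7100…
E_cross > 0 ⇒ the goods are substitutes.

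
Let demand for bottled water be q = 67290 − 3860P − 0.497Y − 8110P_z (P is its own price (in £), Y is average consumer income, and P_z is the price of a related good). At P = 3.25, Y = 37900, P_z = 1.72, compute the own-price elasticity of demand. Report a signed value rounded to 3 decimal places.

At the given values, q = 67290 − 3860(3.25) − 0.497(37900) − 8110(1.72) = 21959.5.
∂q/∂P = −3860.
E = (-3860) × (3.25/21959.5) = -0.57127…

-0.571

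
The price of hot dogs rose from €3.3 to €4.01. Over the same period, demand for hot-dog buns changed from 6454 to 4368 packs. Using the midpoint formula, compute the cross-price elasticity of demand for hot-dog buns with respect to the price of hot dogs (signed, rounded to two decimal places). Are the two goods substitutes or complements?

-1.98; complements

%ΔQ_{hot-dog buns} = (4368 − 6454)/avg = -2086/5411 = -0.385510…
%ΔP_{hot dogs} = (4.01 − 3.3)/avg = 0.71/3.655 = 0.194254…
E_cross = (-2086/5411) / (0.71/3.655) = -1.9845…
E_cross < 0 ⇒ the goods are complements.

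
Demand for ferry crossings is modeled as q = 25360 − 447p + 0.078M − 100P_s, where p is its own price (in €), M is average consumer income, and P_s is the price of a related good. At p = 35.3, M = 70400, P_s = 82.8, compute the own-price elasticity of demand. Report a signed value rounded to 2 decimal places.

At the given values, q = 25360 − 447(35.3) + 0.078(70400) − 100(82.8) = 6792.1.
∂q/∂p = −447.
E = (-447) × (35.3/6792.1) = -2.3231…

-2.32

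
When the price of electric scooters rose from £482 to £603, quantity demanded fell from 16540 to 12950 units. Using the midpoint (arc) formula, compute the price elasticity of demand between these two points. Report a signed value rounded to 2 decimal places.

%ΔQ = (12950 − 16540) / [(16540 + 12950)/2] = -3590/14745 = -0.243472…
%ΔP = (603 − 482) / [(482 + 603)/2] = 121/542.5 = 0.223041…
Arc Ed = %ΔQ / %ΔP = (-3590/14745) / (121/542.5) = -1.0916…

-1.09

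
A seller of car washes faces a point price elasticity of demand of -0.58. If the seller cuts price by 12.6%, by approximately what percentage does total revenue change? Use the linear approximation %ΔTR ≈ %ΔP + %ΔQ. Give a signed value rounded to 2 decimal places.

%ΔQ ≈ Ed × %ΔP = (-0.58) × (-12.6%) = +7.3080%
%ΔTR ≈ %ΔP + %ΔQ = (-12.6%) + (+7.3080%) = -5.2920%

-5.29%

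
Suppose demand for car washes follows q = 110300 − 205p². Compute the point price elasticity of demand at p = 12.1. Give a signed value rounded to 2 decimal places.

dq/dp = −2·205·p = -4961. At p = 12.1, q = 80285.95.
Ed = (dq/dp)·(p/q) = (-4961) × (12.1/80285.95) = -0.7476…

-0.75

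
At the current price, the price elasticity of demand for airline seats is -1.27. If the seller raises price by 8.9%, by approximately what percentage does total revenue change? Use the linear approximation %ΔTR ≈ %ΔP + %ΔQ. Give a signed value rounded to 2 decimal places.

-2.40%

%ΔQ ≈ Ed × %ΔP = (-1.27) × (+8.9%) = -11.3030%
%ΔTR ≈ %ΔP + %ΔQ = (+8.9%) + (-11.3030%) = -2.4030%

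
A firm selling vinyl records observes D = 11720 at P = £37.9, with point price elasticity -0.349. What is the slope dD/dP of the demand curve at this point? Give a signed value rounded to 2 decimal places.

-107.92

Ed = (dD/dP)·(P/D) ⇒ dD/dP = Ed·D/P = (-0.349)·11720/37.9 = -107.9229…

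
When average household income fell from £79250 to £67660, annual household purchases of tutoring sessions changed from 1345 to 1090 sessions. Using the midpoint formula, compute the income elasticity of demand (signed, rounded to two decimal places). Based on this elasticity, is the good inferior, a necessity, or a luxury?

1.33; luxury

%ΔQ = (1090 − 1345)/[( 1345 + 1090)/2] = -255/1217.5 = -0.209445…
%ΔIncome = (67660 − 79250)/[( 79250 + 67660)/2] = -11590/73455 = -0.157783…
E_income = (-255/1217.5) / (-11590/73455) = 1.3274…
E_income > 1 ⇒ normal good, luxury.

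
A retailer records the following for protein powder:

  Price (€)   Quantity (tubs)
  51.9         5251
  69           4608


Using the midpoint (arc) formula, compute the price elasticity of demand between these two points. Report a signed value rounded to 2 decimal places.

-0.46

%ΔQ = (4608 − 5251) / [(5251 + 4608)/2] = -643/4929.5 = -0.130439…
%ΔP = (69 − 51.9) / [(51.9 + 69)/2] = 17.1/60.45 = 0.282878…
Arc Ed = %ΔQ / %ΔP = (-643/4929.5) / (17.1/60.45) = -0.4611…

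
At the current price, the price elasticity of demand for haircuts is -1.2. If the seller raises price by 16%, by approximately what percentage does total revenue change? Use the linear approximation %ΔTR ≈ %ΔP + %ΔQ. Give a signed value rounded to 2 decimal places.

%ΔQ ≈ Ed × %ΔP = (-1.2) × (+16%) = -19.2000%
%ΔTR ≈ %ΔP + %ΔQ = (+16%) + (-19.2000%) = -3.2000%

-3.20%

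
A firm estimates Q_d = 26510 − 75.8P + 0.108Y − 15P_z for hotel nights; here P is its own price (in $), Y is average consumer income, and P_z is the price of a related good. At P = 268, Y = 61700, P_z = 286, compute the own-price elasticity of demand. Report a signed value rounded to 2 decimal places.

At the given values, Q_d = 26510 − 75.8(268) + 0.108(61700) − 15(286) = 8569.2.
∂Q_d/∂P = −75.8.
E = (-75.8) × (268/8569.2) = -2.3706…

-2.37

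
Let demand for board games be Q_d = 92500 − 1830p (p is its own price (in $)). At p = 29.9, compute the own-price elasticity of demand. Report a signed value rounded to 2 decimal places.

At the given values, Q_d = 92500 − 1830(29.9) = 37783.
∂Q_d/∂p = −1830.
E = (-1830) × (29.9/37783) = -1.4481…

-1.45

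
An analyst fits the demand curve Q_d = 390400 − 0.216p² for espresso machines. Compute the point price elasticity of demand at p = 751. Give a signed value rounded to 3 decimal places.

-0.907

dQ_d/dp = −2·0.216·p = -324.432. At p = 751, Q_d = 268575.784.
Ed = (dQ_d/dp)·(p/Q_d) = (-324.432) × (751/268575.784) = -0.90718…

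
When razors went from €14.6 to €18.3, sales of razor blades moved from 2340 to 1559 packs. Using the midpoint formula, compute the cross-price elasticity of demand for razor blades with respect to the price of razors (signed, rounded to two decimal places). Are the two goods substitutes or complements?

%ΔQ_{razor blades} = (1559 − 2340)/avg = -781/1949.5 = -0.400615…
%ΔP_{razors} = (18.3 − 14.6)/avg = 3.7/16.45 = 0.224924…
E_cross = (-781/1949.5) / (3.7/16.45) = -1.7811…
E_cross < 0 ⇒ the goods are complements.

-1.78; complements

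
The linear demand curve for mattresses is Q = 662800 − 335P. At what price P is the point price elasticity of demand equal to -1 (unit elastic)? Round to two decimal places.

989.25

Ed = −335P/(662800 − 335P). Set this equal to -1:
335P = 1·(662800 − 335P) ⇒ 335P(1 + 1) = 1·662800
P = 1·662800 / (335·2) = 989.2537…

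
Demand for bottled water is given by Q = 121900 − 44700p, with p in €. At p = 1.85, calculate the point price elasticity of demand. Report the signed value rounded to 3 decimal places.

-2.109

dQ/dp = −44700. At p = 1.85, Q = 121900 − 44700(1.85) = 39205.
Ed = (dQ/dp)·(p/Q) = −44700 × (1.85/39205) = -2.10929…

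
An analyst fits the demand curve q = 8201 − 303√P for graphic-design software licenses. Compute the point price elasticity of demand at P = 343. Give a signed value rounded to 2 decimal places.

dq/dP = −303/(2√P) = -8.18023. At P = 343, q = 2589.36.
Ed = (dq/dP)·(P/q) = (-8.18023) × (343/2589.36) = -1.0835…

-1.08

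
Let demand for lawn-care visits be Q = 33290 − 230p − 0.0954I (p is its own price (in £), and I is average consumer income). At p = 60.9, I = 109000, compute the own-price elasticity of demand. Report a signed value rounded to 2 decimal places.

At the given values, Q = 33290 − 230(60.9) − 0.0954(109000) = 8884.4.
∂Q/∂p = −230.
E = (-230) × (60.9/8884.4) = -1.5765…

-1.58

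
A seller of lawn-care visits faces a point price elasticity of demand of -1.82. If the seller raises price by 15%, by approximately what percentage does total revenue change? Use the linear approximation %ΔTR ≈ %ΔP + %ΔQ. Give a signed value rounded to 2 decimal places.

-12.30%

%ΔQ ≈ Ed × %ΔP = (-1.82) × (+15%) = -27.3000%
%ΔTR ≈ %ΔP + %ΔQ = (+15%) + (-27.3000%) = -12.3000%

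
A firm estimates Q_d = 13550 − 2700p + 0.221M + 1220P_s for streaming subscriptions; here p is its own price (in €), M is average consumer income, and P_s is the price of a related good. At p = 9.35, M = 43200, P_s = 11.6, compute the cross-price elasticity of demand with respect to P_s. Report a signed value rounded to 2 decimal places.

At the given values, Q_d = 13550 − 2700(9.35) + 0.221(43200) + 1220(11.6) = 12004.2.
∂Q_d/∂P_s = 1220.
E = (1220) × (11.6/12004.2) = 1.1789…

1.18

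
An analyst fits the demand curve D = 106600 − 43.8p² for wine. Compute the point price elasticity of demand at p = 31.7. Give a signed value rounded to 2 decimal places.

dD/dp = −2·43.8·p = -2776.92. At p = 31.7, D = 62585.818.
Ed = (dD/dp)·(p/D) = (-2776.92) × (31.7/62585.818) = -1.4065…

-1.41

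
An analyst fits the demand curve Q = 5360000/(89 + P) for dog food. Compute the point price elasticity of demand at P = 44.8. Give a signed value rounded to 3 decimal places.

-0.335

dQ/dP = −5360000/(89 + P)² = -299.401. At P = 44.8, Q = 40059.8.
Ed = (dQ/dP)·(P/Q) = (-299.401) × (44.8/40059.8) = -0.33482…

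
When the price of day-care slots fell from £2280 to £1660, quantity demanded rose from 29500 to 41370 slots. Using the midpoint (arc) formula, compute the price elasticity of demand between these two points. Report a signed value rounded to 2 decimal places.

-1.06

%ΔQ = (41370 − 29500) / [(29500 + 41370)/2] = 11870/35435 = 0.334979…
%ΔP = (1660 − 2280) / [(2280 + 1660)/2] = -620/1970 = -0.314720…
Arc Ed = %ΔQ / %ΔP = (11870/35435) / (-620/1970) = -1.0643…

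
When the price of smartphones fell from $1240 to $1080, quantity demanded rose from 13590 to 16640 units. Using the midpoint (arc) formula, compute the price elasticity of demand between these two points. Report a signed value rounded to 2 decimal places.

%ΔQ = (16640 − 13590) / [(13590 + 16640)/2] = 3050/15115 = 0.201786…
%ΔP = (1080 − 1240) / [(1240 + 1080)/2] = -160/1160 = -0.137931…
Arc Ed = %ΔQ / %ΔP = (3050/15115) / (-160/1160) = -1.4629…

-1.46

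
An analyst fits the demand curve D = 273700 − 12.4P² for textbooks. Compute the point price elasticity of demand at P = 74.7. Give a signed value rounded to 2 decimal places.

dD/dP = −2·12.4·P = -1852.56. At P = 74.7, D = 204506.884.
Ed = (dD/dP)·(P/D) = (-1852.56) × (74.7/204506.884) = -0.6766…

-0.68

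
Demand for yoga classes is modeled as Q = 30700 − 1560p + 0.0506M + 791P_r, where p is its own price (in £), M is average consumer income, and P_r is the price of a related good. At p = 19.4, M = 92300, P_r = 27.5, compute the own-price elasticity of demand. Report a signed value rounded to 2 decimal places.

-1.13

At the given values, Q = 30700 − 1560(19.4) + 0.0506(92300) + 791(27.5) = 26858.88.
∂Q/∂p = −1560.
E = (-1560) × (19.4/26858.88) = -1.1267…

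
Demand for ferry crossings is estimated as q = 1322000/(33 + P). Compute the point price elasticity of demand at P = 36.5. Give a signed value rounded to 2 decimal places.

dq/dP = −1322000/(33 + P)² = -273.692. At P = 36.5, q = 19021.6.
Ed = (dq/dP)·(P/q) = (-273.692) × (36.5/19021.6) = -0.5251…

-0.53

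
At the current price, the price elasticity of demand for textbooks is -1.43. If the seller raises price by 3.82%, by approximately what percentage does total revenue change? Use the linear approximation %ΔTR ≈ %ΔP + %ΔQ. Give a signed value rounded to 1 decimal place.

%ΔQ ≈ Ed × %ΔP = (-1.43) × (+3.82%) = -5.4626%
%ΔTR ≈ %ΔP + %ΔQ = (+3.82%) + (-5.4626%) = -1.6426%

-1.6%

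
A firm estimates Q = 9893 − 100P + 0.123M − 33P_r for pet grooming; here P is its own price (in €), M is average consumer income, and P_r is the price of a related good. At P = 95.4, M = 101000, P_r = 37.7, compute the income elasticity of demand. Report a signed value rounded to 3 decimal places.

1.077

At the given values, Q = 9893 − 100(95.4) + 0.123(101000) − 33(37.7) = 11531.9.
∂Q/∂M = 0.123.
E = (0.123) × (101000/11531.9) = 1.07727…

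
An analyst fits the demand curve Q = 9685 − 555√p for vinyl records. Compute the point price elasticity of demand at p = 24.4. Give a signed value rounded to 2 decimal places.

-0.20

dQ/dp = −555/(2√p) = -56.1782. At p = 24.4, Q = 6943.5.
Ed = (dQ/dp)·(p/Q) = (-56.1782) × (24.4/6943.5) = -0.1974…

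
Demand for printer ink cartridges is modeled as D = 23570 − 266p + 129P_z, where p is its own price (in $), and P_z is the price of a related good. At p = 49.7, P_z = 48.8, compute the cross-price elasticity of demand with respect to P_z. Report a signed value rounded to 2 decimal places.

0.38

At the given values, D = 23570 − 266(49.7) + 129(48.8) = 16645.
∂D/∂P_z = 129.
E = (129) × (48.8/16645) = 0.3782…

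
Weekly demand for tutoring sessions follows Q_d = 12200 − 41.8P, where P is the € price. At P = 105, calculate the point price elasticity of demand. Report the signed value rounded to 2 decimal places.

dQ_d/dP = −41.8. At P = 105, Q_d = 12200 − 41.8(105) = 7811.
Ed = (dQ_d/dP)·(P/Q_d) = −41.8 × (105/7811) = -0.5618…

-0.56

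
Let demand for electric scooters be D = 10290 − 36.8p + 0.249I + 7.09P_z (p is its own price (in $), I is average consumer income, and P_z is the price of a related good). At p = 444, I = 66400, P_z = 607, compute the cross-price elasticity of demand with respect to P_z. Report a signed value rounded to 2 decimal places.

At the given values, D = 10290 − 36.8(444) + 0.249(66400) + 7.09(607) = 14788.03.
∂D/∂P_z = 7.09.
E = (7.09) × (607/14788.03) = 0.2910…

0.29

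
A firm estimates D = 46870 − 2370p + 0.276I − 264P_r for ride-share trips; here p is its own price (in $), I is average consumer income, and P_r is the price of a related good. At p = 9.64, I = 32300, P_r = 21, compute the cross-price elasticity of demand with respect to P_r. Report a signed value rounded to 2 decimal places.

-0.20

At the given values, D = 46870 − 2370(9.64) + 0.276(32300) − 264(21) = 27394.
∂D/∂P_r = -264.
E = (-264) × (21/27394) = -0.2023…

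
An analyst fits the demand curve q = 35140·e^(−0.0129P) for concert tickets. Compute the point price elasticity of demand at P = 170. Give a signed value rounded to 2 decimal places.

dq/dP = −0.0129·q = -50.5806. At P = 170, q = 3920.97.
Ed = (dq/dP)·(P/q) = (-50.5806) × (170/3920.97) = -2.193

-2.19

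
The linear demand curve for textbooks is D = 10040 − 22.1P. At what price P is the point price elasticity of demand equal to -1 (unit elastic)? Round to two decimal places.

227.15

Ed = −22.1P/(10040 − 22.1P). Set this equal to -1:
22.1P = 1·(10040 − 22.1P) ⇒ 22.1P(1 + 1) = 1·10040
P = 1·10040 / (22.1·2) = 227.1493…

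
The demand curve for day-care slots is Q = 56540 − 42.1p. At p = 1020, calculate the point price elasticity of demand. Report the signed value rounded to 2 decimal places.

dQ/dp = −42.1. At p = 1020, Q = 56540 − 42.1(1020) = 13598.
Ed = (dQ/dp)·(p/Q) = −42.1 × (1020/13598) = -3.1579…

-3.16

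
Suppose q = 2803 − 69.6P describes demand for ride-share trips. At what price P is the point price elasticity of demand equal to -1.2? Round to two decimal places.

21.97

Ed = −69.6P/(2803 − 69.6P). Set this equal to -1.2:
69.6P = 1.2·(2803 − 69.6P) ⇒ 69.6P(1 + 1.2) = 1.2·2803
P = 1.2·2803 / (69.6·2.2) = 21.9670…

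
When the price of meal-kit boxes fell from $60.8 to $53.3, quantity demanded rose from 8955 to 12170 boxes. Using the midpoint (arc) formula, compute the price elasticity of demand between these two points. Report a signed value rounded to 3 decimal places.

-2.315

%ΔQ = (12170 − 8955) / [(8955 + 12170)/2] = 3215/10562.5 = 0.304378…
%ΔP = (53.3 − 60.8) / [(60.8 + 53.3)/2] = -7.5/57.05 = -0.131463…
Arc Ed = %ΔQ / %ΔP = (3215/10562.5) / (-7.5/57.05) = -2.31530…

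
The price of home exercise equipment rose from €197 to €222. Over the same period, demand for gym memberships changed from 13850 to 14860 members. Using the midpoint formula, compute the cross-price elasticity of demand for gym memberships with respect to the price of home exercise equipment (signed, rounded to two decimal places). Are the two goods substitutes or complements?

0.59; substitutes

%ΔQ_{gym memberships} = (14860 − 13850)/avg = 1010/14355 = 0.070358…
%ΔP_{home exercise equipment} = (222 − 197)/avg = 25/209.5 = 0.119331…
E_cross = (1010/14355) / (25/209.5) = 0.5896…
E_cross > 0 ⇒ the goods are substitutes.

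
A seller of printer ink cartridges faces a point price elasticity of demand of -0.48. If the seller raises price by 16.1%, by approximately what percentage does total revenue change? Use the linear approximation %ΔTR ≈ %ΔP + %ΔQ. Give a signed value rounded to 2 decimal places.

+8.37%

%ΔQ ≈ Ed × %ΔP = (-0.48) × (+16.1%) = -7.7280%
%ΔTR ≈ %ΔP + %ΔQ = (+16.1%) + (-7.7280%) = +8.3720%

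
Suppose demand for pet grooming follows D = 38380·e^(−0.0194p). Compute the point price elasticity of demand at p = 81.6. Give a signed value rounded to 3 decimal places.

-1.583

dD/dp = −0.0194·D = -152.898. At p = 81.6, D = 7881.33.
Ed = (dD/dp)·(p/D) = (-152.898) × (81.6/7881.33) = -1.58304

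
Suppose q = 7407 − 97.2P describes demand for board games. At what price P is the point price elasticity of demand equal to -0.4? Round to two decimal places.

21.77

Ed = −97.2P/(7407 − 97.2P). Set this equal to -0.4:
97.2P = 0.4·(7407 − 97.2P) ⇒ 97.2P(1 + 0.4) = 0.4·7407
P = 0.4·7407 / (97.2·1.4) = 21.7724…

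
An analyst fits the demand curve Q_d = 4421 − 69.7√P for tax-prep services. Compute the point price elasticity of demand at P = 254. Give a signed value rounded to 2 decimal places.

dQ_d/dP = −69.7/(2√P) = -2.18668. At P = 254, Q_d = 3310.16.
Ed = (dQ_d/dP)·(P/Q_d) = (-2.18668) × (254/3310.16) = -0.1677…

-0.17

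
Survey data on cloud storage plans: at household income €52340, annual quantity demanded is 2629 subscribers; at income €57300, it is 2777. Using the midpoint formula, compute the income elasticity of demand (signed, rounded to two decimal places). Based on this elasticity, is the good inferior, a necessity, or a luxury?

%ΔQ = (2777 − 2629)/[( 2629 + 2777)/2] = 148/2703 = 0.054753…
%ΔIncome = (57300 − 52340)/[( 52340 + 57300)/2] = 4960/54820 = 0.090477…
E_income = (148/2703) / (4960/54820) = 0.6051…
0 < E_income < 1 ⇒ normal good, necessity.

0.61; necessity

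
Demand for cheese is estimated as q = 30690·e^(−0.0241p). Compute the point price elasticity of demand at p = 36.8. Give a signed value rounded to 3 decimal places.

dq/dp = −0.0241·q = -304.682. At p = 36.8, q = 12642.4.
Ed = (dq/dp)·(p/q) = (-304.682) × (36.8/12642.4) = -0.88688

-0.887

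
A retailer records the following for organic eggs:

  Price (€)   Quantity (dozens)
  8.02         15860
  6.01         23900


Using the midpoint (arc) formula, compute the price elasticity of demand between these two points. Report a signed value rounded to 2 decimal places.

%ΔQ = (23900 − 15860) / [(15860 + 23900)/2] = 8040/19880 = 0.404426…
%ΔP = (6.01 − 8.02) / [(8.02 + 6.01)/2] = -2.01/7.015 = -0.286528…
Arc Ed = %ΔQ / %ΔP = (8040/19880) / (-2.01/7.015) = -1.4114…

-1.41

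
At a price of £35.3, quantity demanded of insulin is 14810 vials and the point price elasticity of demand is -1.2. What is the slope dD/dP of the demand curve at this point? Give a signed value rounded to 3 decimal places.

Ed = (dD/dP)·(P/D) ⇒ dD/dP = Ed·D/P = (-1.2)·14810/35.3 = -503.45609…

-503.456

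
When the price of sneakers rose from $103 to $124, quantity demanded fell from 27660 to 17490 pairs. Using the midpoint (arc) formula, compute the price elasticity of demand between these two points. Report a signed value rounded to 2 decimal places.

%ΔQ = (17490 − 27660) / [(27660 + 17490)/2] = -10170/22575 = -0.450498…
%ΔP = (124 − 103) / [(103 + 124)/2] = 21/113.5 = 0.185022…
Arc Ed = %ΔQ / %ΔP = (-10170/22575) / (21/113.5) = -2.4348…

-2.43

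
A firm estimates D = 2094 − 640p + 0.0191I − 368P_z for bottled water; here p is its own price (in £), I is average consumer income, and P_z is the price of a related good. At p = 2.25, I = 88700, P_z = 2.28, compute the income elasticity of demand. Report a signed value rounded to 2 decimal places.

At the given values, D = 2094 − 640(2.25) + 0.0191(88700) − 368(2.28) = 1509.13.
∂D/∂I = 0.0191.
E = (0.0191) × (88700/1509.13) = 1.1226…

1.12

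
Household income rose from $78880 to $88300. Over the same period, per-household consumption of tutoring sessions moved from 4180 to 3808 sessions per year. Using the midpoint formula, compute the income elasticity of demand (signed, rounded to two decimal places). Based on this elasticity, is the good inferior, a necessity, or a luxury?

-0.83; inferior

%ΔQ = (3808 − 4180)/[( 4180 + 3808)/2] = -372/3994 = -0.093139…
%ΔIncome = (88300 − 78880)/[( 78880 + 88300)/2] = 9420/83590 = 0.112692…
E_income = (-372/3994) / (9420/83590) = -0.8264…
E_income < 0 ⇒ inferior good.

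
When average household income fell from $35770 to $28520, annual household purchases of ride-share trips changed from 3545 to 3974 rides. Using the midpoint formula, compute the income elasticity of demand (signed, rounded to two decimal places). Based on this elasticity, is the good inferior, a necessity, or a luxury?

-0.51; inferior

%ΔQ = (3974 − 3545)/[( 3545 + 3974)/2] = 429/3759.5 = 0.114110…
%ΔIncome = (28520 − 35770)/[( 35770 + 28520)/2] = -7250/32145 = -0.225540…
E_income = (429/3759.5) / (-7250/32145) = -0.5059…
E_income < 0 ⇒ inferior good.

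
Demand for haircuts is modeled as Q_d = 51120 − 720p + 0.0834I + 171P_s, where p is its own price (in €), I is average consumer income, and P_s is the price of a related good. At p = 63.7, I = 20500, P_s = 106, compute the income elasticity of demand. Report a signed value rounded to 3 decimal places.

At the given values, Q_d = 51120 − 720(63.7) + 0.0834(20500) + 171(106) = 25091.7.
∂Q_d/∂I = 0.0834.
E = (0.0834) × (20500/25091.7) = 0.06813…

0.068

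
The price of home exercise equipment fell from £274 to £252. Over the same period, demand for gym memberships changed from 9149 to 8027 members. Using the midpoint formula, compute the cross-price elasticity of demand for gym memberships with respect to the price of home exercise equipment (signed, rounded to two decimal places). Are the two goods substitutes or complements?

%ΔQ_{gym memberships} = (8027 − 9149)/avg = -1122/8588 = -0.130647…
%ΔP_{home exercise equipment} = (252 − 274)/avg = -22/263 = -0.083650…
E_cross = (-1122/8588) / (-22/263) = 1.5618…
E_cross > 0 ⇒ the goods are substitutes.

1.56; substitutes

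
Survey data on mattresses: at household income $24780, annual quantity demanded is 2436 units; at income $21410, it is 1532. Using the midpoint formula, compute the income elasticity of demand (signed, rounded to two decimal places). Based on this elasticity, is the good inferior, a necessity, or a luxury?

3.12; luxury

%ΔQ = (1532 − 2436)/[( 2436 + 1532)/2] = -904/1984 = -0.455645…
%ΔIncome = (21410 − 24780)/[( 24780 + 21410)/2] = -3370/23095 = -0.145919…
E_income = (-904/1984) / (-3370/23095) = 3.1225…
E_income > 1 ⇒ normal good, luxury.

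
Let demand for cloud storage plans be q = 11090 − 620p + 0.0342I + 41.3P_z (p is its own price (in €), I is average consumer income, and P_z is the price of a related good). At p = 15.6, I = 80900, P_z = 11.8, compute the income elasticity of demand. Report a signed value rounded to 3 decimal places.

At the given values, q = 11090 − 620(15.6) + 0.0342(80900) + 41.3(11.8) = 4672.12.
∂q/∂I = 0.0342.
E = (0.0342) × (80900/4672.12) = 0.59218…

0.592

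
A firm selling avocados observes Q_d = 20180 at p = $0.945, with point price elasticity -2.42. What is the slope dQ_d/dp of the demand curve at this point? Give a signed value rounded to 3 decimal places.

Ed = (dQ_d/dp)·(p/Q_d) ⇒ dQ_d/dp = Ed·Q_d/p = (-2.42)·20180/0.945 = -51677.88359…

-51677.884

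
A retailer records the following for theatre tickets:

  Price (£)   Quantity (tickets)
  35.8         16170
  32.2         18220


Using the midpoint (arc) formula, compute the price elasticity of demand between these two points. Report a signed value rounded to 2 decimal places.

-1.13

%ΔQ = (18220 − 16170) / [(16170 + 18220)/2] = 2050/17195 = 0.119220…
%ΔP = (32.2 − 35.8) / [(35.8 + 32.2)/2] = -3.6/34 = -0.105882…
Arc Ed = %ΔQ / %ΔP = (2050/17195) / (-3.6/34) = -1.1259…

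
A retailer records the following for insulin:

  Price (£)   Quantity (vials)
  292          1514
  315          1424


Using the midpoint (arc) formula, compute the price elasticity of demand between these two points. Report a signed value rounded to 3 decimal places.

-0.808

%ΔQ = (1424 − 1514) / [(1514 + 1424)/2] = -90/1469 = -0.061266…
%ΔP = (315 − 292) / [(292 + 315)/2] = 23/303.5 = 0.075782…
Arc Ed = %ΔQ / %ΔP = (-90/1469) / (23/303.5) = -0.80844…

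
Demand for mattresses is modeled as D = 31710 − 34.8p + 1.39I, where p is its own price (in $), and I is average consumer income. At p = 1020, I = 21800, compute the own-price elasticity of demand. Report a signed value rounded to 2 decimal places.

-1.34

At the given values, D = 31710 − 34.8(1020) + 1.39(21800) = 26516.
∂D/∂p = −34.8.
E = (-34.8) × (1020/26516) = -1.3386…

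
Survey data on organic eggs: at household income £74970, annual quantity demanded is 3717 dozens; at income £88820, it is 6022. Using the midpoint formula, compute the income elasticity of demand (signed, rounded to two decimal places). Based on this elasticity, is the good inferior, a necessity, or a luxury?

%ΔQ = (6022 − 3717)/[( 3717 + 6022)/2] = 2305/4869.5 = 0.473354…
%ΔIncome = (88820 − 74970)/[( 74970 + 88820)/2] = 13850/81895 = 0.169118…
E_income = (2305/4869.5) / (13850/81895) = 2.7989…
E_income > 1 ⇒ normal good, luxury.

2.80; luxury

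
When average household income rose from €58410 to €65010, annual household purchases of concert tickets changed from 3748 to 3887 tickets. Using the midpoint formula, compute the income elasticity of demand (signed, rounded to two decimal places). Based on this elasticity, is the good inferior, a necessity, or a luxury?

0.34; necessity

%ΔQ = (3887 − 3748)/[( 3748 + 3887)/2] = 139/3817.5 = 0.036411…
%ΔIncome = (65010 − 58410)/[( 58410 + 65010)/2] = 6600/61710 = 0.106951…
E_income = (139/3817.5) / (6600/61710) = 0.3404…
0 < E_income < 1 ⇒ normal good, necessity.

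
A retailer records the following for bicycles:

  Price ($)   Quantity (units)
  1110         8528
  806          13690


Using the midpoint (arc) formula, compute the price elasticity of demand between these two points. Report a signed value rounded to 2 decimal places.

%ΔQ = (13690 − 8528) / [(8528 + 13690)/2] = 5162/11109 = 0.464668…
%ΔP = (806 − 1110) / [(1110 + 806)/2] = -304/958 = -0.317327…
Arc Ed = %ΔQ / %ΔP = (5162/11109) / (-304/958) = -1.4643…

-1.46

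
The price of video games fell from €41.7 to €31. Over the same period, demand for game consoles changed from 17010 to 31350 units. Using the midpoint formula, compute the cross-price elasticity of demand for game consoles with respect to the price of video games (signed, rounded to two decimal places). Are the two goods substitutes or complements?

-2.01; complements

%ΔQ_{game consoles} = (31350 − 17010)/avg = 14340/24180 = 0.593052…
%ΔP_{video games} = (31 − 41.7)/avg = -10.7/36.35 = -0.294360…
E_cross = (14340/24180) / (-10.7/36.35) = -2.0147…
E_cross < 0 ⇒ the goods are complements.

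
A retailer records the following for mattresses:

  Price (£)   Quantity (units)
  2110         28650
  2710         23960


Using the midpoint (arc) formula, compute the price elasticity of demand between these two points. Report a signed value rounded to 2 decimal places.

%ΔQ = (23960 − 28650) / [(28650 + 23960)/2] = -4690/26305 = -0.178293…
%ΔP = (2710 − 2110) / [(2110 + 2710)/2] = 600/2410 = 0.248962…
Arc Ed = %ΔQ / %ΔP = (-4690/26305) / (600/2410) = -0.7161…

-0.72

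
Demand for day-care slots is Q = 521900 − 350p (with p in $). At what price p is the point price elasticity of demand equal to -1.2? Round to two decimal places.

813.35

Ed = −350p/(521900 − 350p). Set this equal to -1.2:
350p = 1.2·(521900 − 350p) ⇒ 350p(1 + 1.2) = 1.2·521900
p = 1.2·521900 / (350·2.2) = 813.3506…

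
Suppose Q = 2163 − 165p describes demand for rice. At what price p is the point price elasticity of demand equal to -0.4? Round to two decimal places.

3.75

Ed = −165p/(2163 − 165p). Set this equal to -0.4:
165p = 0.4·(2163 − 165p) ⇒ 165p(1 + 0.4) = 0.4·2163
p = 0.4·2163 / (165·1.4) = 3.7454…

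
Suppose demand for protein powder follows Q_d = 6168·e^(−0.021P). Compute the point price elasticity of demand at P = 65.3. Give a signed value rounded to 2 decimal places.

-1.37

dQ_d/dP = −0.021·Q_d = -32.8712. At P = 65.3, Q_d = 1565.3.
Ed = (dQ_d/dP)·(P/Q_d) = (-32.8712) × (65.3/1565.3) = -1.3713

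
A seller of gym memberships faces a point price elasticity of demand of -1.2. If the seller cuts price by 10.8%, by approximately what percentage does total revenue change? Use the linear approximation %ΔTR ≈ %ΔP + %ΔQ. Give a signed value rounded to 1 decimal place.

+2.2%

%ΔQ ≈ Ed × %ΔP = (-1.2) × (-10.8%) = +12.9600%
%ΔTR ≈ %ΔP + %ΔQ = (-10.8%) + (+12.9600%) = +2.1600%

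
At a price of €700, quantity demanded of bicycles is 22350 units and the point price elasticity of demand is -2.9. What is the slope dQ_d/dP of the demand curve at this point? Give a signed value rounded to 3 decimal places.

Ed = (dQ_d/dP)·(P/Q_d) ⇒ dQ_d/dP = Ed·Q_d/P = (-2.9)·22350/700 = -92.59285…

-92.593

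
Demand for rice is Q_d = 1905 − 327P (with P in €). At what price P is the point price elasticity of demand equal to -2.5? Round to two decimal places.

4.16

Ed = −327P/(1905 − 327P). Set this equal to -2.5:
327P = 2.5·(1905 − 327P) ⇒ 327P(1 + 2.5) = 2.5·1905
P = 2.5·1905 / (327·3.5) = 4.1612…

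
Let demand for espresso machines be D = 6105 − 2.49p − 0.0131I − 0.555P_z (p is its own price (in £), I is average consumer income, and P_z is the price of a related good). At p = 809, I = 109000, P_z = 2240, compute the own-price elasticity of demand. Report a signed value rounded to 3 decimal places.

-1.419

At the given values, D = 6105 − 2.49(809) − 0.0131(109000) − 0.555(2240) = 1419.49.
∂D/∂p = −2.49.
E = (-2.49) × (809/1419.49) = -1.41910…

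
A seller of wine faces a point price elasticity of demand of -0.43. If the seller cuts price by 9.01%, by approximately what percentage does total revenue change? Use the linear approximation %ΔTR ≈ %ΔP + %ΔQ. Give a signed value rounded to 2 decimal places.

-5.14%

%ΔQ ≈ Ed × %ΔP = (-0.43) × (-9.01%) = +3.8743%
%ΔTR ≈ %ΔP + %ΔQ = (-9.01%) + (+3.8743%) = -5.1357%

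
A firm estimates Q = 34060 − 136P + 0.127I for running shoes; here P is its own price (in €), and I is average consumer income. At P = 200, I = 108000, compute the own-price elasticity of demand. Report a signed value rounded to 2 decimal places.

-1.32

At the given values, Q = 34060 − 136(200) + 0.127(108000) = 20576.
∂Q/∂P = −136.
E = (-136) × (200/20576) = -1.3219…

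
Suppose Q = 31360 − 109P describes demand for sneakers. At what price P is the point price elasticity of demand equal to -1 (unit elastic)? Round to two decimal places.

143.85

Ed = −109P/(31360 − 109P). Set this equal to -1:
109P = 1·(31360 − 109P) ⇒ 109P(1 + 1) = 1·31360
P = 1·31360 / (109·2) = 143.8532…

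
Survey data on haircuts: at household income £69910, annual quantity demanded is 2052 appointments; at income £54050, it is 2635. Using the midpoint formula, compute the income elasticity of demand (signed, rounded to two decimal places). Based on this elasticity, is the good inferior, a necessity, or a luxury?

-0.97; inferior

%ΔQ = (2635 − 2052)/[( 2052 + 2635)/2] = 583/2343.5 = 0.248773…
%ΔIncome = (54050 − 69910)/[( 69910 + 54050)/2] = -15860/61980 = -0.255888…
E_income = (583/2343.5) / (-15860/61980) = -0.9721…
E_income < 0 ⇒ inferior good.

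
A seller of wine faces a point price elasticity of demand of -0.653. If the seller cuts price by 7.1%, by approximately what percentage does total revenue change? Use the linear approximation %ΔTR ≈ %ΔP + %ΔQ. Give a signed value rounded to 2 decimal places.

%ΔQ ≈ Ed × %ΔP = (-0.653) × (-7.1%) = +4.6363%
%ΔTR ≈ %ΔP + %ΔQ = (-7.1%) + (+4.6363%) = -2.4637%

-2.46%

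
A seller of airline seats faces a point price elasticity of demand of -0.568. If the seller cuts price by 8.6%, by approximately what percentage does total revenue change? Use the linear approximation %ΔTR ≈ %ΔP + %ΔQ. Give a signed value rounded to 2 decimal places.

%ΔQ ≈ Ed × %ΔP = (-0.568) × (-8.6%) = +4.8848%
%ΔTR ≈ %ΔP + %ΔQ = (-8.6%) + (+4.8848%) = -3.7152%

-3.72%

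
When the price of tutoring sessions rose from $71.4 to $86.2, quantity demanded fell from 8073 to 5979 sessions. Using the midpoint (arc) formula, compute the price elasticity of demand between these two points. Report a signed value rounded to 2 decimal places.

-1.59

%ΔQ = (5979 − 8073) / [(8073 + 5979)/2] = -2094/7026 = -0.298035…
%ΔP = (86.2 − 71.4) / [(71.4 + 86.2)/2] = 14.8/78.8 = 0.187817…
Arc Ed = %ΔQ / %ΔP = (-2094/7026) / (14.8/78.8) = -1.5868…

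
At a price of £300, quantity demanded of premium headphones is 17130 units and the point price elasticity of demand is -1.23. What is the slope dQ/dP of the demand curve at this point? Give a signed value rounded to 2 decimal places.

-70.23

Ed = (dQ/dP)·(P/Q) ⇒ dQ/dP = Ed·Q/P = (-1.23)·17130/300 = -70.233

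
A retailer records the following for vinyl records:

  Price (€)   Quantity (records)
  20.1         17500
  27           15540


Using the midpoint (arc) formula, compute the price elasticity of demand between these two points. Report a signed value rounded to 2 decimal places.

-0.40

%ΔQ = (15540 − 17500) / [(17500 + 15540)/2] = -1960/16520 = -0.118644…
%ΔP = (27 − 20.1) / [(20.1 + 27)/2] = 6.9/23.55 = 0.292993…
Arc Ed = %ΔQ / %ΔP = (-1960/16520) / (6.9/23.55) = -0.4049…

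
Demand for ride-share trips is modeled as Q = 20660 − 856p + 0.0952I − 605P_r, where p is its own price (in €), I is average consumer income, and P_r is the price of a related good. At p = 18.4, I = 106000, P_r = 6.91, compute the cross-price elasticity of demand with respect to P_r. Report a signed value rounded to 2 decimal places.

-0.39

At the given values, Q = 20660 − 856(18.4) + 0.0952(106000) − 605(6.91) = 10820.25.
∂Q/∂P_r = -605.
E = (-605) × (6.91/10820.25) = -0.3863…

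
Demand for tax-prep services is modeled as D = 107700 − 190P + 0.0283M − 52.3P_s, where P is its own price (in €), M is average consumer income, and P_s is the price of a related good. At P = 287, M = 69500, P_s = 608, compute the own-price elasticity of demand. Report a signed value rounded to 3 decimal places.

-2.336

At the given values, D = 107700 − 190(287) + 0.0283(69500) − 52.3(608) = 23338.45.
∂D/∂P = −190.
E = (-190) × (287/23338.45) = -2.33648…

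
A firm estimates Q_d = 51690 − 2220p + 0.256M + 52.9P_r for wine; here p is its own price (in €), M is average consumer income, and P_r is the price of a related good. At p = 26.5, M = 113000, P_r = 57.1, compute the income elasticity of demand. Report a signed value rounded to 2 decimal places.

At the given values, Q_d = 51690 − 2220(26.5) + 0.256(113000) + 52.9(57.1) = 24808.59.
∂Q_d/∂M = 0.256.
E = (0.256) × (113000/24808.59) = 1.1660…

1.17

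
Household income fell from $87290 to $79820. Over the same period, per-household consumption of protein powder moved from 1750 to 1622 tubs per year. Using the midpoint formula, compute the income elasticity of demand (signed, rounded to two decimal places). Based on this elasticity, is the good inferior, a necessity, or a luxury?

%ΔQ = (1622 − 1750)/[( 1750 + 1622)/2] = -128/1686 = -0.075919…
%ΔIncome = (79820 − 87290)/[( 87290 + 79820)/2] = -7470/83555 = -0.089402…
E_income = (-128/1686) / (-7470/83555) = 0.8491…
0 < E_income < 1 ⇒ normal good, necessity.

0.85; necessity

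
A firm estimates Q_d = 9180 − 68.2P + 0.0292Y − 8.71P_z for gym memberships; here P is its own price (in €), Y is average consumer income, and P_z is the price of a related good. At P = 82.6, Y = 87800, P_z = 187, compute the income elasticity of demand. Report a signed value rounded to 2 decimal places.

0.57

At the given values, Q_d = 9180 − 68.2(82.6) + 0.0292(87800) − 8.71(187) = 4481.67.
∂Q_d/∂Y = 0.0292.
E = (0.0292) × (87800/4481.67) = 0.5720…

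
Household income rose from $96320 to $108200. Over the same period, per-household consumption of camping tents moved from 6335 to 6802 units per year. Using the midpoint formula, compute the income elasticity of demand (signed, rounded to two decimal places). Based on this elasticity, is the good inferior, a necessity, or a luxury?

%ΔQ = (6802 − 6335)/[( 6335 + 6802)/2] = 467/6568.5 = 0.071096…
%ΔIncome = (108200 − 96320)/[( 96320 + 108200)/2] = 11880/102260 = 0.116174…
E_income = (467/6568.5) / (11880/102260) = 0.6119…
0 < E_income < 1 ⇒ normal good, necessity.

0.61; necessity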